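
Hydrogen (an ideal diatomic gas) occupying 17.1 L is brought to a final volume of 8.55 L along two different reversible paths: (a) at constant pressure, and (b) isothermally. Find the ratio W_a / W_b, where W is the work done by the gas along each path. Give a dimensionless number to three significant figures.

Path (a) isobaric: W = P₁(V₂ − V₁) → W_a/(P₁V₁) = -0.5.
Path (b) isothermal: W = P₁V₁ ln(V₂/V₁) → W_b/(P₁V₁) = -0.6931.
W_a / W_b = -0.5 / -0.6931 = 0.7213.

W_a / W_b ≈ 0.721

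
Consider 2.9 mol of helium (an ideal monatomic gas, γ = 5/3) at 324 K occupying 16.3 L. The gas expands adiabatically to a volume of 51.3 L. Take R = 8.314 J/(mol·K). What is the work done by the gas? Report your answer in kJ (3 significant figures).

W ≈ 6.26 kJ

Adiabatic: TV^(γ−1) = const with γ = 5/3.
T₂ = T₁ (V₁/V₂)^(γ−1) = 324 × (16.3/51.3)^0.667 = 324 × 0.4656 = 150.9 K.
W_by = nCᵥ(T₁ − T₂) = (2.9)(12.47)(324 − 150.9) = 6262 J.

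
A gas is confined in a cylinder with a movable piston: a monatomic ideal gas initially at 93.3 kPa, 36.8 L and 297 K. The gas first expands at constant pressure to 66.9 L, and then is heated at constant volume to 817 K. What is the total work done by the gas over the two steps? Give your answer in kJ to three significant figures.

W_total ≈ 2.81 kJ

Step 1 (isobaric): W = PΔV = (93.3 kPa)(66.9 − 36.8 L) = 2808 J.
Step 2 (isochoric): W = 0 (constant volume).
W_total = 2808 + 0 = 2808 J.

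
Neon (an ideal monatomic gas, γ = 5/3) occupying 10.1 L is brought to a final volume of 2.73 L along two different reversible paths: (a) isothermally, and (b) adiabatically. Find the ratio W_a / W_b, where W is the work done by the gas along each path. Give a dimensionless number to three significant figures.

W_a / W_b ≈ 0.627

Path (a) isothermal: W = P₁V₁ ln(V₂/V₁) → W_a/(P₁V₁) = -1.308.
Path (b) adiabatic: W = P₁V₁(1 − (V₁/V₂)^(γ−1))/(γ−1) → W_b/(P₁V₁) = -2.088.
W_a / W_b = -1.308 / -2.088 = 0.6265.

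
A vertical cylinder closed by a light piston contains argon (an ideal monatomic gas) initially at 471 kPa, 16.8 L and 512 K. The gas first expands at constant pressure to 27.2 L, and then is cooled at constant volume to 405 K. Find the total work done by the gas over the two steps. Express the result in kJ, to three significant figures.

Step 1 (isobaric): W = PΔV = (471 kPa)(27.2 − 16.8 L) = 4898 J.
Step 2 (isochoric): W = 0 (constant volume).
W_total = 4898 + 0 = 4898 J.

W_total ≈ 4.90 kJ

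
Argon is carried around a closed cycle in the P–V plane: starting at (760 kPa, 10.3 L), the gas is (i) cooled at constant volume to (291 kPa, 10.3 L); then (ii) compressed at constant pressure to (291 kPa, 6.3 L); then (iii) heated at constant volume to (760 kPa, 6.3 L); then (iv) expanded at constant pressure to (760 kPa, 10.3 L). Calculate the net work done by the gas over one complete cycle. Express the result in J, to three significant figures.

Constant-volume legs do no work.
W(ii) = (291)(6.3 − 10.3) = -1164 J; W(iv) = (760)(10.3 − 6.3) = 3040 J.
W_net = -1164 + 3040 = 1876 J (the clockwise enclosed area).

W_net ≈ 1880 J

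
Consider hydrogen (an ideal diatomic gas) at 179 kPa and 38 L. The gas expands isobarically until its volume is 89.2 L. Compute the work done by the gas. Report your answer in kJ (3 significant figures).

Isobaric: W = P ΔV.
W = (179 kPa)(89.2 − 38 L) = (179)(51.2) = 9165 J.

W ≈ 9.16 kJ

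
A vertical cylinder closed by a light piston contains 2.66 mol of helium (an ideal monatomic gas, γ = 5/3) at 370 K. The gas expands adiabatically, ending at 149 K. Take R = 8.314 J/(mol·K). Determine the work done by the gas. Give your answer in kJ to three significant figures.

Adiabatic ⇒ Q = 0, so W_by = −ΔU = nCᵥ(T₁ − T₂).
Cᵥ = 3R/2 = 12.47 J/(mol·K).
W = (2.66)(12.47)(370 − 149) = 7331 J.

W ≈ 7.33 kJ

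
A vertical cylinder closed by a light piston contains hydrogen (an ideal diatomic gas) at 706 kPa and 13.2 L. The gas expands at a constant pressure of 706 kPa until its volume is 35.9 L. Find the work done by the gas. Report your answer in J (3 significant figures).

Isobaric: W = P ΔV.
W = (706 kPa)(35.9 − 13.2 L) = (706)(22.7) = 16026 J.

W ≈ 16000 J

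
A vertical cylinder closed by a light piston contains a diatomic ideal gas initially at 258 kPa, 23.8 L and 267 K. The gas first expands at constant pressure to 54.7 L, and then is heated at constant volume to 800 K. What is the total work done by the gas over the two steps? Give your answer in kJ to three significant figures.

W_total ≈ 7.97 kJ

Step 1 (isobaric): W = PΔV = (258 kPa)(54.7 − 23.8 L) = 7972 J.
Step 2 (isochoric): W = 0 (constant volume).
W_total = 7972 + 0 = 7972 J.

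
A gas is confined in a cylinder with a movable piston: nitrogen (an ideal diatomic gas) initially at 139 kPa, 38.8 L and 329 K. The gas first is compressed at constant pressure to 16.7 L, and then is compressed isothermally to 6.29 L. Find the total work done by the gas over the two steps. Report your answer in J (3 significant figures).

W_total ≈ -5340 J

Step 1 (isobaric): W = PΔV = (139 kPa)(16.7 − 38.8 L) = -3072 J.
After step 1: P = 139 kPa, V = 16.7 L, T = 141.6 K.
Step 2 (isothermal): W = P₁V₁ ln(V₂/V₁) = (2321) ln(6.29/16.7) = -2267 J.
W_total = -3072 − 2267 = -5339 J.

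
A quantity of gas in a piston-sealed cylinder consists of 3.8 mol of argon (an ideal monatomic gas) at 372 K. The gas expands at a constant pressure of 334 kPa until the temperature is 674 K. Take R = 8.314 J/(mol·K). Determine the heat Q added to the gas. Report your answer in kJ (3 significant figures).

Q ≈ 23.9 kJ

Isobaric: W = nRΔT = (3.8)(8.314)(302) = 9541 J.
ΔU = nCᵥΔT with Cᵥ = 3R/2: ΔU = (3.8)(12.47)(302) = 14312 J.
Q = ΔU + W = 14312 + 9541 = 23853 J.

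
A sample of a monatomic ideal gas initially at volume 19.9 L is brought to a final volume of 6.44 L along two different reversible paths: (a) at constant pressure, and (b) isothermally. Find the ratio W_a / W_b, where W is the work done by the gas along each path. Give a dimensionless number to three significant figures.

W_a / W_b ≈ 0.600

Path (a) isobaric: W = P₁(V₂ − V₁) → W_a/(P₁V₁) = -0.6764.
Path (b) isothermal: W = P₁V₁ ln(V₂/V₁) → W_b/(P₁V₁) = -1.128.
W_a / W_b = -0.6764 / -1.128 = 0.5995.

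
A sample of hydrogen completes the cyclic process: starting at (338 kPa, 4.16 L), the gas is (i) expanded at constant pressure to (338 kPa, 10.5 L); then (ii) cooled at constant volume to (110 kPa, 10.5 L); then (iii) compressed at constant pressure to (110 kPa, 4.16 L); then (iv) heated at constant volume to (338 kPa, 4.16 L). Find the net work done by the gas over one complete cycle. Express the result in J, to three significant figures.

Constant-volume legs do no work.
W(i) = (338)(10.5 − 4.16) = 2143 J; W(iii) = (110)(4.16 − 10.5) = -697.4 J.
W_net = 2143 − 697.4 = 1446 J (the clockwise enclosed area).

W_net ≈ 1450 J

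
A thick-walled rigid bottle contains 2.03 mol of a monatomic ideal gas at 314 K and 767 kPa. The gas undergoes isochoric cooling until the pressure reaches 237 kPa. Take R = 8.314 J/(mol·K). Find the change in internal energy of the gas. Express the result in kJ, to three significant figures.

ΔU ≈ -5.49 kJ

Constant volume ⇒ W = 0, so Q = ΔU = nCᵥΔT with Cᵥ = 3R/2 = 12.47 J/(mol·K).
At constant V, T₂/T₁ = P₂/P₁ ⇒ ΔT = T₁(P₂/P₁ − 1) = 314·(237/767 − 1) = -217 K.
ΔU = (2.03)(12.47)(-217) = -5493 J.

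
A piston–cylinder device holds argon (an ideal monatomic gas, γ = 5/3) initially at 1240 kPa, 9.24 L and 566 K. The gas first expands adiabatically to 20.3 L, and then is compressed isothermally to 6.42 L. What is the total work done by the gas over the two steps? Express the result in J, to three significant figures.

Step 1 (adiabatic): W = (P₁V₁ − P₂V₂)/(γ−1) = (11458 − 6780)/0.667 = 7017 J.
After step 1: P = 334 kPa, V = 20.3 L, T = 334.9 K.
Step 2 (isothermal): W = P₁V₁ ln(V₂/V₁) = (6780) ln(6.42/20.3) = -7805 J.
W_total = 7017 − 7805 = -788 J.

W_total ≈ -788 J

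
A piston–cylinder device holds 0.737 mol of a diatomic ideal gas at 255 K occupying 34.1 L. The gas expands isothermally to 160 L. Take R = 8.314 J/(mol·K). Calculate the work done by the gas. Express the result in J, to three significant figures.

Isothermal: W = nRT ln(V₂/V₁).
W = (0.737)(8.314)(255) × ln(160/34.1)
  = 1562 × 1.546
W_by_gas = 2415 J.

W ≈ 2420 J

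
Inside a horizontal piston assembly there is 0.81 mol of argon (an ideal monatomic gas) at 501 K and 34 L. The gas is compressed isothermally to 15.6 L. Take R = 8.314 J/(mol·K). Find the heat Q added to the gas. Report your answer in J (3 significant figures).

Q ≈ -2630 J

Isothermal ⇒ ΔU = 0, so Q = W = nRT ln(V₂/V₁).
Q = (0.81)(8.314)(501) ln(15.6/34) = 3374 × -0.7791 = -2629 J.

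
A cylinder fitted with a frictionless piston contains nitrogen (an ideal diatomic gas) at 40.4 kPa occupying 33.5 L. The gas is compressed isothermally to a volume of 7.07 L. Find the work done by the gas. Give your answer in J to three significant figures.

W ≈ -2110 J

Isothermal: W = nRT ln(V₂/V₁) = P₁V₁ ln(V₂/V₁).
P₁V₁ = (40.4 kPa)(33.5 L) = 1353 J.
W = 1353 × ln(7.07/33.5) = 1353 × -1.556
W_by_gas = -2105 J.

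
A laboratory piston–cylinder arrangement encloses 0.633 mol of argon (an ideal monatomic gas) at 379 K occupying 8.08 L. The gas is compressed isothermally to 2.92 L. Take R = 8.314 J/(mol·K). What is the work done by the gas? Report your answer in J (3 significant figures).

W ≈ -2030 J

Isothermal: W = nRT ln(V₂/V₁).
W = (0.633)(8.314)(379) × ln(2.92/8.08)
  = 1995 × -1.018
W_by_gas = -2030 J.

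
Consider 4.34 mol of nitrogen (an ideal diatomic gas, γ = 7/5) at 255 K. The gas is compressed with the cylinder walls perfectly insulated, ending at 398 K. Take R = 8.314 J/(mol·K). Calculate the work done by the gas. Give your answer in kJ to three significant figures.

W ≈ -12.9 kJ

Adiabatic ⇒ Q = 0, so W_by = −ΔU = nCᵥ(T₁ − T₂).
Cᵥ = 5R/2 = 20.79 J/(mol·K).
W = (4.34)(20.79)(255 − 398) = -12900 J.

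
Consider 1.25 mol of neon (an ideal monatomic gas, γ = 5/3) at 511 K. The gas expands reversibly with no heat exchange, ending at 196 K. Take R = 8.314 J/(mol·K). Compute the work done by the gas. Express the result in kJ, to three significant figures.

Adiabatic ⇒ Q = 0, so W_by = −ΔU = nCᵥ(T₁ − T₂).
Cᵥ = 3R/2 = 12.47 J/(mol·K).
W = (1.25)(12.47)(511 − 196) = 4910 J.

W ≈ 4.91 kJ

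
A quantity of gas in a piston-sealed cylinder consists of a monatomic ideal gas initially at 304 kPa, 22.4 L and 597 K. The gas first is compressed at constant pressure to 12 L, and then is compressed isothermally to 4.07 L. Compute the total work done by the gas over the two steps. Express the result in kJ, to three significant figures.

Step 1 (isobaric): W = PΔV = (304 kPa)(12 − 22.4 L) = -3162 J.
After step 1: P = 304 kPa, V = 12 L, T = 319.8 K.
Step 2 (isothermal): W = P₁V₁ ln(V₂/V₁) = (3648) ln(4.07/12) = -3944 J.
W_total = -3162 − 3944 = -7106 J.

W_total ≈ -7.11 kJ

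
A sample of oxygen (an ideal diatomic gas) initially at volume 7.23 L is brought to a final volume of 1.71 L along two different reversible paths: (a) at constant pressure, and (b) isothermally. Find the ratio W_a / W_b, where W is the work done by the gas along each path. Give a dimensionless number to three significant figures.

Path (a) isobaric: W = P₁(V₂ − V₁) → W_a/(P₁V₁) = -0.7635.
Path (b) isothermal: W = P₁V₁ ln(V₂/V₁) → W_b/(P₁V₁) = -1.442.
W_a / W_b = -0.7635 / -1.442 = 0.5296.

W_a / W_b ≈ 0.530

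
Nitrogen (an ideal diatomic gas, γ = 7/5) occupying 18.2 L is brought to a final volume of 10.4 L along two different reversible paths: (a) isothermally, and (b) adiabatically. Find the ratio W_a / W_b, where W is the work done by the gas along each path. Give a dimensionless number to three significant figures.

Path (a) isothermal: W = P₁V₁ ln(V₂/V₁) → W_a/(P₁V₁) = -0.5596.
Path (b) adiabatic: W = P₁V₁(1 − (V₁/V₂)^(γ−1))/(γ−1) → W_b/(P₁V₁) = -0.6272.
W_a / W_b = -0.5596 / -0.6272 = 0.8922.

W_a / W_b ≈ 0.892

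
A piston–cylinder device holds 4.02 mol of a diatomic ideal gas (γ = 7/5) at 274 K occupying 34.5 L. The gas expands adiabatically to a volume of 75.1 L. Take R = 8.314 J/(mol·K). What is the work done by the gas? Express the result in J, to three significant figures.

Adiabatic: TV^(γ−1) = const with γ = 7/5.
T₂ = T₁ (V₁/V₂)^(γ−1) = 274 × (34.5/75.1)^0.4 = 274 × 0.7326 = 200.7 K.
W_by = nCᵥ(T₁ − T₂) = (4.02)(20.79)(274 − 200.7) = 6122 J.

W ≈ 6120 J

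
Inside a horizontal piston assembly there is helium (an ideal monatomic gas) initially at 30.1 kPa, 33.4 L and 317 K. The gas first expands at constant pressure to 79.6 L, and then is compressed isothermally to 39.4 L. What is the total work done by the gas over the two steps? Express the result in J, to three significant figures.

W_total ≈ -294 J

Step 1 (isobaric): W = PΔV = (30.1 kPa)(79.6 − 33.4 L) = 1391 J.
After step 1: P = 30.1 kPa, V = 79.6 L, T = 755.5 K.
Step 2 (isothermal): W = P₁V₁ ln(V₂/V₁) = (2396) ln(39.4/79.6) = -1685 J.
W_total = 1391 − 1685 = -294.3 J.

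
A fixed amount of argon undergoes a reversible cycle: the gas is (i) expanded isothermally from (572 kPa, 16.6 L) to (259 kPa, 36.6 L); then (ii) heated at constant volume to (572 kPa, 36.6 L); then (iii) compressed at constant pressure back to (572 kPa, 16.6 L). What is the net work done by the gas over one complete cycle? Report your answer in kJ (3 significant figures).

Leg (i): W = PᵢVᵢ ln(V_f/Vᵢ) = (9495) ln(36.6/16.6) = 7507 J.
Leg (ii): W = 0.
Leg (iii): W = PΔV = (572)(16.6 − 36.6) = -11440 J.
W_net = 7507 − 11440 = -3933 J.

W_net ≈ -3.93 kJ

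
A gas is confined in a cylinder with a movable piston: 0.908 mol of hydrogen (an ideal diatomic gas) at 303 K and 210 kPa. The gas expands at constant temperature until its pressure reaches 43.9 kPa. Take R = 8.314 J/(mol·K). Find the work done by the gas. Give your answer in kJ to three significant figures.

Isothermal process: W = nRT ln(V₂/V₁) = nRT ln(P₁/P₂).
W = (0.908)(8.314)(303) × ln(210/43.9)
  = 2287 × ln(4.784) = 2287 × 1.565
W_by_gas = 3580 J.

W ≈ 3.58 kJ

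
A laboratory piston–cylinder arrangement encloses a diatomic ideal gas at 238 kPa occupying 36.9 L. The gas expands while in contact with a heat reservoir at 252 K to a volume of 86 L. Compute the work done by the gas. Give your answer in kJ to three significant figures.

Isothermal: W = nRT ln(V₂/V₁) = P₁V₁ ln(V₂/V₁).
P₁V₁ = (238 kPa)(36.9 L) = 8782 J.
W = 8782 × ln(86/36.9) = 8782 × 0.8461
W_by_gas = 7431 J.

W ≈ 7.43 kJ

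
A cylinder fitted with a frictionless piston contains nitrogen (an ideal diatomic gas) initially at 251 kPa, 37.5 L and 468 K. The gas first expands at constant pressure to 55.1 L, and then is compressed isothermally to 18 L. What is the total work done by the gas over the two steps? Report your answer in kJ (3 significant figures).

W_total ≈ -11.1 kJ

Step 1 (isobaric): W = PΔV = (251 kPa)(55.1 − 37.5 L) = 4418 J.
After step 1: P = 251 kPa, V = 55.1 L, T = 687.6 K.
Step 2 (isothermal): W = P₁V₁ ln(V₂/V₁) = (13830) ln(18/55.1) = -15473 J.
W_total = 4418 − 15473 = -11055 J.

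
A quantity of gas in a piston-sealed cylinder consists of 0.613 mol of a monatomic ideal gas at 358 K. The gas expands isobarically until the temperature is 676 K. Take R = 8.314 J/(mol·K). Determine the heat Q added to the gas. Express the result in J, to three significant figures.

Isobaric: W = nRΔT = (0.613)(8.314)(318) = 1621 J.
ΔU = nCᵥΔT with Cᵥ = 3R/2: ΔU = (0.613)(12.47)(318) = 2431 J.
Q = ΔU + W = 2431 + 1621 = 4052 J.

Q ≈ 4050 J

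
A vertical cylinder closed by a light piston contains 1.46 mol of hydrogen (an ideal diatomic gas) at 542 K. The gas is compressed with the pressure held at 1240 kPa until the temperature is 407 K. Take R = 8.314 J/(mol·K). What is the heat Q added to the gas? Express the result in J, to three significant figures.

Isobaric: W = nRΔT = (1.46)(8.314)(-135) = -1639 J.
ΔU = nCᵥΔT with Cᵥ = 5R/2: ΔU = (1.46)(20.79)(-135) = -4097 J.
Q = ΔU + W = -4097 − 1639 = -5735 J.

Q ≈ -5740 J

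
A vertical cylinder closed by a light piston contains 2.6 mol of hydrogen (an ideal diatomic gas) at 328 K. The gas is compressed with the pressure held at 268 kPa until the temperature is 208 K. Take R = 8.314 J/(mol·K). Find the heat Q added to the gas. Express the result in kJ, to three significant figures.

Isobaric: W = nRΔT = (2.6)(8.314)(-120) = -2594 J.
ΔU = nCᵥΔT with Cᵥ = 5R/2: ΔU = (2.6)(20.79)(-120) = -6485 J.
Q = ΔU + W = -6485 − 2594 = -9079 J.

Q ≈ -9.08 kJ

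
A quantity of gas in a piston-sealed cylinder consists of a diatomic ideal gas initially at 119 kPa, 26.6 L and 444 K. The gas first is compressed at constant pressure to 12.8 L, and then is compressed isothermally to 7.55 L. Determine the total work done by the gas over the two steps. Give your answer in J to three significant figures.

W_total ≈ -2450 J

Step 1 (isobaric): W = PΔV = (119 kPa)(12.8 − 26.6 L) = -1642 J.
After step 1: P = 119 kPa, V = 12.8 L, T = 213.7 K.
Step 2 (isothermal): W = P₁V₁ ln(V₂/V₁) = (1523) ln(7.55/12.8) = -804.1 J.
W_total = -1642 − 804.1 = -2446 J.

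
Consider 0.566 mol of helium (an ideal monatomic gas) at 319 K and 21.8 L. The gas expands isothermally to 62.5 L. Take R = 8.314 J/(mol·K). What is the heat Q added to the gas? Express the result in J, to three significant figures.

Isothermal ⇒ ΔU = 0, so Q = W = nRT ln(V₂/V₁).
Q = (0.566)(8.314)(319) ln(62.5/21.8) = 1501 × 1.053 = 1581 J.

Q ≈ 1580 J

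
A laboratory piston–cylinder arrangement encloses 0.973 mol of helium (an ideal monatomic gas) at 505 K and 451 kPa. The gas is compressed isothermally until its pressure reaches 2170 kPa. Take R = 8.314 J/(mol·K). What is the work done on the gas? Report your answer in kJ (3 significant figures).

W ≈ 6.42 kJ

Isothermal process: W = nRT ln(V₂/V₁) = nRT ln(P₁/P₂).
W = (0.973)(8.314)(505) × ln(451/2170)
  = 4085 × ln(0.2078) = 4085 × -1.571
W_by_gas = -6418 J; work on gas = −W_by = 6418 J.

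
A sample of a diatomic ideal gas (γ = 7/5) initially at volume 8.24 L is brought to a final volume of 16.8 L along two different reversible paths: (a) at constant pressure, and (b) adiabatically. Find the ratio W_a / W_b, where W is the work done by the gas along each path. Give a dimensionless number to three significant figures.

Path (a) isobaric: W = P₁(V₂ − V₁) → W_a/(P₁V₁) = 1.039.
Path (b) adiabatic: W = P₁V₁(1 − (V₁/V₂)^(γ−1))/(γ−1) → W_b/(P₁V₁) = 0.6199.
W_a / W_b = 1.039 / 0.6199 = 1.676.

W_a / W_b ≈ 1.68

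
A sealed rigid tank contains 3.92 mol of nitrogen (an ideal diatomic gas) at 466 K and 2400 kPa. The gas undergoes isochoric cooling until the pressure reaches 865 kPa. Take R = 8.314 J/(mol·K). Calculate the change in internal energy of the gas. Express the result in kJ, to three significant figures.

Constant volume ⇒ W = 0, so Q = ΔU = nCᵥΔT with Cᵥ = 5R/2 = 20.79 J/(mol·K).
At constant V, T₂/T₁ = P₂/P₁ ⇒ ΔT = T₁(P₂/P₁ − 1) = 466·(865/2400 − 1) = -298 K.
ΔU = (3.92)(20.79)(-298) = -24284 J.

ΔU ≈ -24.3 kJ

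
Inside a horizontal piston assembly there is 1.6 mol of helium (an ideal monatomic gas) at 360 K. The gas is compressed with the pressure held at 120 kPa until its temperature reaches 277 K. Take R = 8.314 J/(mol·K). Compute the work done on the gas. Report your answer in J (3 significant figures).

Isobaric: W = P ΔV = nR ΔT.
W = (1.6)(8.314)(277 − 360) = -1104 J.
Work on gas = −W_by = 1104 J.

W ≈ 1100 J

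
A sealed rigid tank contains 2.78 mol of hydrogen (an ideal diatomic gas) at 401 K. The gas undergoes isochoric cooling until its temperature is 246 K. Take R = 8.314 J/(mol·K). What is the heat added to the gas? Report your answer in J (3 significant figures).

Constant volume ⇒ W = 0, so Q = ΔU = nCᵥΔT with Cᵥ = 5R/2 = 20.79 J/(mol·K).
ΔU = (2.78)(20.79)(246 − 401) = -8956 J.

Q ≈ -8960 J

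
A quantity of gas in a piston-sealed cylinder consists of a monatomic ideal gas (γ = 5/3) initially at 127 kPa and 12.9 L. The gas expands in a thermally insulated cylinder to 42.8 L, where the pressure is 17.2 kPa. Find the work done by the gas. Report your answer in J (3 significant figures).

W ≈ 1350 J

Adiabatic: W = (P₁V₁ − P₂V₂)/(γ − 1) with γ = 5/3.
P₁V₁ = 1638 J, P₂V₂ = 736.2 J.
W = (1638 − 736.2) / 0.6667 = 1353 J.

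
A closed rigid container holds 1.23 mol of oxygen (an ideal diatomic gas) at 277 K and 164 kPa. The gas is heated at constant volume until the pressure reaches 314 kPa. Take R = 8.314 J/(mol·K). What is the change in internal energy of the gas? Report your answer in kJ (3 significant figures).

ΔU ≈ 6.48 kJ

Constant volume ⇒ W = 0, so Q = ΔU = nCᵥΔT with Cᵥ = 5R/2 = 20.79 J/(mol·K).
At constant V, T₂/T₁ = P₂/P₁ ⇒ ΔT = T₁(P₂/P₁ − 1) = 277·(314/164 − 1) = 253.4 K.
ΔU = (1.23)(20.79)(253.4) = 6477 J.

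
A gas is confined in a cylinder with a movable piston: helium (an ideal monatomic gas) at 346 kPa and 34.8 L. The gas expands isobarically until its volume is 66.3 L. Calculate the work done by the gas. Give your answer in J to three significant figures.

Isobaric: W = P ΔV.
W = (346 kPa)(66.3 − 34.8 L) = (346)(31.5) = 10899 J.

W ≈ 10900 J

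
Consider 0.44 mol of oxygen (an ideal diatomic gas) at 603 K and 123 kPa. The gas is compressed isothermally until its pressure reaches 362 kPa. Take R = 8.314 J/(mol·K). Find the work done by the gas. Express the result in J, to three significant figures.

W ≈ -2380 J

Isothermal process: W = nRT ln(V₂/V₁) = nRT ln(P₁/P₂).
W = (0.44)(8.314)(603) × ln(123/362)
  = 2206 × ln(0.3398) = 2206 × -1.079
W_by_gas = -2381 J.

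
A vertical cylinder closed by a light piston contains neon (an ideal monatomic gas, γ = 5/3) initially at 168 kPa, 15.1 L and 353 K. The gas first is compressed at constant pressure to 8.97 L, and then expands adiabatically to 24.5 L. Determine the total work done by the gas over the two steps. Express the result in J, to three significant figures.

W_total ≈ 73.7 J

Step 1 (isobaric): W = PΔV = (168 kPa)(8.97 − 15.1 L) = -1030 J.
After step 1: P = 168 kPa, V = 8.97 L, T = 209.7 K.
Step 2 (adiabatic): W = (P₁V₁ − P₂V₂)/(γ−1) = (1507 − 771.2)/0.667 = 1104 J.
W_total = -1030 + 1104 = 73.75 J.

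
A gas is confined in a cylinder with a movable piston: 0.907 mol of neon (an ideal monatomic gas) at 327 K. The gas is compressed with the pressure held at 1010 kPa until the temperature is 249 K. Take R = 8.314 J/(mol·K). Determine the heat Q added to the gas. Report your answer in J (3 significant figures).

Isobaric: W = nRΔT = (0.907)(8.314)(-78) = -588.2 J.
ΔU = nCᵥΔT with Cᵥ = 3R/2: ΔU = (0.907)(12.47)(-78) = -882.3 J.
Q = ΔU + W = -882.3 − 588.2 = -1470 J.

Q ≈ -1470 J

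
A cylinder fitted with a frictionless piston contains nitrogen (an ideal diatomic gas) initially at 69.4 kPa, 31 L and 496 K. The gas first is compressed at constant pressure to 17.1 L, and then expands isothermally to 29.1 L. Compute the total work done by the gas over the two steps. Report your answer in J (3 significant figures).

W_total ≈ -334 J

Step 1 (isobaric): W = PΔV = (69.4 kPa)(17.1 − 31 L) = -964.7 J.
After step 1: P = 69.4 kPa, V = 17.1 L, T = 273.6 K.
Step 2 (isothermal): W = P₁V₁ ln(V₂/V₁) = (1187) ln(29.1/17.1) = 630.9 J.
W_total = -964.7 + 630.9 = -333.7 J.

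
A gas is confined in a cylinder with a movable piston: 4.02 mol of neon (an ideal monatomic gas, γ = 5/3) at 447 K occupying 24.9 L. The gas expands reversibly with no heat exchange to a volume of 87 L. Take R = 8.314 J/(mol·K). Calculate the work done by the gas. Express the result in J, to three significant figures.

Adiabatic: TV^(γ−1) = const with γ = 5/3.
T₂ = T₁ (V₁/V₂)^(γ−1) = 447 × (24.9/87)^0.667 = 447 × 0.4343 = 194.1 K.
W_by = nCᵥ(T₁ − T₂) = (4.02)(12.47)(447 − 194.1) = 12677 J.

W ≈ 12700 J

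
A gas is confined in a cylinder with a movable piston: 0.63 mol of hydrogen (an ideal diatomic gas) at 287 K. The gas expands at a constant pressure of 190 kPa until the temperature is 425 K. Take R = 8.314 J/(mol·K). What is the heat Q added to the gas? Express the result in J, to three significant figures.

Isobaric: W = nRΔT = (0.63)(8.314)(138) = 722.8 J.
ΔU = nCᵥΔT with Cᵥ = 5R/2: ΔU = (0.63)(20.79)(138) = 1807 J.
Q = ΔU + W = 1807 + 722.8 = 2530 J.

Q ≈ 2530 J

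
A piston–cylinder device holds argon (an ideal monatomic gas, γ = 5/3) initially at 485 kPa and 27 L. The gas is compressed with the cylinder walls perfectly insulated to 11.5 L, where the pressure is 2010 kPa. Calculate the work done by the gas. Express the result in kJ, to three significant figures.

W ≈ -15.0 kJ

Adiabatic: W = (P₁V₁ − P₂V₂)/(γ − 1) with γ = 5/3.
P₁V₁ = 13095 J, P₂V₂ = 23115 J.
W = (13095 − 23115) / 0.6667 = -15030 J.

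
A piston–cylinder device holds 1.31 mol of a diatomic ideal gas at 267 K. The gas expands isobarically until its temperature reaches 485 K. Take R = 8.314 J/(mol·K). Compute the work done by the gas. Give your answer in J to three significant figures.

Isobaric: W = P ΔV = nR ΔT.
W = (1.31)(8.314)(485 − 267) = 2374 J.

W ≈ 2370 J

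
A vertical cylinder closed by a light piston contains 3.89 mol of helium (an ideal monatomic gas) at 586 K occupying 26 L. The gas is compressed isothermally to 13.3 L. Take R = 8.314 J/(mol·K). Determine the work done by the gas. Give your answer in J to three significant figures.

W ≈ -12700 J

Isothermal: W = nRT ln(V₂/V₁).
W = (3.89)(8.314)(586) × ln(13.3/26)
  = 18952 × -0.6703
W_by_gas = -12704 J.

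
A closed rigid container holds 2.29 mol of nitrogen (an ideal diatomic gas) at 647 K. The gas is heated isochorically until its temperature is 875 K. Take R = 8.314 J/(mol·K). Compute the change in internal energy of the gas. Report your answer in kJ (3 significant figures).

ΔU ≈ 10.9 kJ

Constant volume ⇒ W = 0, so Q = ΔU = nCᵥΔT with Cᵥ = 5R/2 = 20.79 J/(mol·K).
ΔU = (2.29)(20.79)(875 − 647) = 10852 J.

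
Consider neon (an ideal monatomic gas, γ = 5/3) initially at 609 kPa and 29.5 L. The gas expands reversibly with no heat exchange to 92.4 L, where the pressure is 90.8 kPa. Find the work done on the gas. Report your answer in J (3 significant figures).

Adiabatic: W = (P₁V₁ − P₂V₂)/(γ − 1) with γ = 5/3.
P₁V₁ = 17966 J, P₂V₂ = 8390 J.
W = (17966 − 8390) / 0.6667 = 14363 J.
Work on gas = −W_by = -14363 J.

W ≈ -14400 J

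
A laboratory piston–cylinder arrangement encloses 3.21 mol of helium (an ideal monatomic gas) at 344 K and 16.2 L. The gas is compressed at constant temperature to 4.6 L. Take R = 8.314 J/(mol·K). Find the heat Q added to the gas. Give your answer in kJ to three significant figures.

Q ≈ -11.6 kJ

Isothermal ⇒ ΔU = 0, so Q = W = nRT ln(V₂/V₁).
Q = (3.21)(8.314)(344) ln(4.6/16.2) = 9181 × -1.259 = -11558 J.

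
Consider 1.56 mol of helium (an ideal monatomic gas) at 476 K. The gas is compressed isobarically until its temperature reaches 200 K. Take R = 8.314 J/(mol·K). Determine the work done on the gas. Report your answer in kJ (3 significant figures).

W ≈ 3.58 kJ

Isobaric: W = P ΔV = nR ΔT.
W = (1.56)(8.314)(200 − 476) = -3580 J.
Work on gas = −W_by = 3580 J.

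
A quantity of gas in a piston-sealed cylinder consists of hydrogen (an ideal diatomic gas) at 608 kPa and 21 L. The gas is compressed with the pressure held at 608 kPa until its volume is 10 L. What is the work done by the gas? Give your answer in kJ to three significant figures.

Isobaric: W = P ΔV.
W = (608 kPa)(10 − 21 L) = (608)(-11) = -6688 J.

W ≈ -6.69 kJ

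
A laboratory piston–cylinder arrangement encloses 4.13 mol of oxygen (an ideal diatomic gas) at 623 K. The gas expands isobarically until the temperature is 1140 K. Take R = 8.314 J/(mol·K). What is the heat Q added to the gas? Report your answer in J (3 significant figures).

Isobaric: W = nRΔT = (4.13)(8.314)(517) = 17752 J.
ΔU = nCᵥΔT with Cᵥ = 5R/2: ΔU = (4.13)(20.79)(517) = 44380 J.
Q = ΔU + W = 44380 + 17752 = 62132 J.

Q ≈ 62100 J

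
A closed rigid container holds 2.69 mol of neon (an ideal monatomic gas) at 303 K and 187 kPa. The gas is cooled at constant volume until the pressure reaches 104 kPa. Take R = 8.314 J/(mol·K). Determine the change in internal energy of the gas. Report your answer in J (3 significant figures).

ΔU ≈ -4510 J

Constant volume ⇒ W = 0, so Q = ΔU = nCᵥΔT with Cᵥ = 3R/2 = 12.47 J/(mol·K).
At constant V, T₂/T₁ = P₂/P₁ ⇒ ΔT = T₁(P₂/P₁ − 1) = 303·(104/187 − 1) = -134.5 K.
ΔU = (2.69)(12.47)(-134.5) = -4512 J.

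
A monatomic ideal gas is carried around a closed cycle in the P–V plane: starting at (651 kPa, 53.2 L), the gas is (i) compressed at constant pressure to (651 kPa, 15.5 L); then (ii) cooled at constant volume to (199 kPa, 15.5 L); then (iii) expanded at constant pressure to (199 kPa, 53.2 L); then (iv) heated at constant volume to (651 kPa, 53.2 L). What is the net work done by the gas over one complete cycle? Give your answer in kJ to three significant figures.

W_net ≈ -17.0 kJ

Constant-volume legs do no work.
W(i) = (651)(15.5 − 53.2) = -24543 J; W(iii) = (199)(53.2 − 15.5) = 7502 J.
W_net = -24543 + 7502 = -17040 J (the counter-clockwise enclosed area).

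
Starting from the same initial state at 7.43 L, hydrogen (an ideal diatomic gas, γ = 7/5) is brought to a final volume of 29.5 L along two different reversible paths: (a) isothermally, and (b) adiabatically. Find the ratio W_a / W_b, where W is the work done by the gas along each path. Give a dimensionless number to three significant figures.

Path (a) isothermal: W = P₁V₁ ln(V₂/V₁) → W_a/(P₁V₁) = 1.379.
Path (b) adiabatic: W = P₁V₁(1 − (V₁/V₂)^(γ−1))/(γ−1) → W_b/(P₁V₁) = 1.06.
W_a / W_b = 1.379 / 1.06 = 1.301.

W_a / W_b ≈ 1.30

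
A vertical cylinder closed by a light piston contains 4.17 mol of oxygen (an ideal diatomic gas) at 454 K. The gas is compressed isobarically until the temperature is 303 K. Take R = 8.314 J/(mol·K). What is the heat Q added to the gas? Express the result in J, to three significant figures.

Q ≈ -18300 J

Isobaric: W = nRΔT = (4.17)(8.314)(-151) = -5235 J.
ΔU = nCᵥΔT with Cᵥ = 5R/2: ΔU = (4.17)(20.79)(-151) = -13088 J.
Q = ΔU + W = -13088 − 5235 = -18323 J.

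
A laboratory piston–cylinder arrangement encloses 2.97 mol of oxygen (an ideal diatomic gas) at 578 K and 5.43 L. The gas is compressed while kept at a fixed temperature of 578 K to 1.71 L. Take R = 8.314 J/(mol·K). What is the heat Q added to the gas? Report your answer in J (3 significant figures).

Q ≈ -16500 J

Isothermal ⇒ ΔU = 0, so Q = W = nRT ln(V₂/V₁).
Q = (2.97)(8.314)(578) ln(1.71/5.43) = 14272 × -1.155 = -16491 J.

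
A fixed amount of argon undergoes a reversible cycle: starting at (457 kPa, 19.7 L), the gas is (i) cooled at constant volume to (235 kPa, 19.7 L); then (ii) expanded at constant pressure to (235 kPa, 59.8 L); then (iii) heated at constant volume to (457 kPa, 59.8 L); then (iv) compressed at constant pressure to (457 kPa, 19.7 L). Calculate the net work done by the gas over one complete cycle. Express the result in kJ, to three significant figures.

Constant-volume legs do no work.
W(ii) = (235)(59.8 − 19.7) = 9423 J; W(iv) = (457)(19.7 − 59.8) = -18326 J.
W_net = 9423 − 18326 = -8902 J (the counter-clockwise enclosed area).

W_net ≈ -8.90 kJ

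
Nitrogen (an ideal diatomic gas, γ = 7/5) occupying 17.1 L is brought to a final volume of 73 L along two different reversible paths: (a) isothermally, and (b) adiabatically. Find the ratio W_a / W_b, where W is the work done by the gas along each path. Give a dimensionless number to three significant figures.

W_a / W_b ≈ 1.32

Path (a) isothermal: W = P₁V₁ ln(V₂/V₁) → W_a/(P₁V₁) = 1.451.
Path (b) adiabatic: W = P₁V₁(1 − (V₁/V₂)^(γ−1))/(γ−1) → W_b/(P₁V₁) = 1.101.
W_a / W_b = 1.451 / 1.101 = 1.318.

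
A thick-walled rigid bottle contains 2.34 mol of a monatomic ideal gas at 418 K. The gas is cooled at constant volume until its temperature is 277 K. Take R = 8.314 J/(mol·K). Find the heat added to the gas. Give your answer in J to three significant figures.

Q ≈ -4110 J

Constant volume ⇒ W = 0, so Q = ΔU = nCᵥΔT with Cᵥ = 3R/2 = 12.47 J/(mol·K).
ΔU = (2.34)(12.47)(277 − 418) = -4115 J.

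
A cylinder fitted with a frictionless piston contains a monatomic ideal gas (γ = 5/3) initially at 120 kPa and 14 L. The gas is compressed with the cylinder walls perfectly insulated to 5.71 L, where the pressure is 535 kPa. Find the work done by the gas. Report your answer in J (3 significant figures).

W ≈ -2060 J

Adiabatic: W = (P₁V₁ − P₂V₂)/(γ − 1) with γ = 5/3.
P₁V₁ = 1680 J, P₂V₂ = 3055 J.
W = (1680 − 3055) / 0.6667 = -2062 J.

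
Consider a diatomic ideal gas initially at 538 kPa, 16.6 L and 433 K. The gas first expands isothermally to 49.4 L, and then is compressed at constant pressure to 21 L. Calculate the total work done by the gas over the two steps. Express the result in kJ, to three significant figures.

W_total ≈ 4.61 kJ

Step 1 (isothermal): W = P₁V₁ ln(V₂/V₁) = (8931) ln(49.4/16.6) = 9739 J.
After step 1: P = 180.8 kPa, V = 49.4 L, T = 433 K.
Step 2 (isobaric): W = PΔV = (180.8 kPa)(21 − 49.4 L) = -5134 J.
W_total = 9739 − 5134 = 4605 J.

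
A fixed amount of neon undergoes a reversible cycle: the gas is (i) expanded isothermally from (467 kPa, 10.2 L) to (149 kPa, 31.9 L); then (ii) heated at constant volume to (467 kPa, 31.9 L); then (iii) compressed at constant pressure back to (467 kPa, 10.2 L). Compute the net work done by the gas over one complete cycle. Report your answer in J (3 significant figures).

Leg (i): W = PᵢVᵢ ln(V_f/Vᵢ) = (4763) ln(31.9/10.2) = 5431 J.
Leg (ii): W = 0.
Leg (iii): W = PΔV = (467)(10.2 − 31.9) = -10134 J.
W_net = 5431 − 10134 = -4703 J.

W_net ≈ -4700 J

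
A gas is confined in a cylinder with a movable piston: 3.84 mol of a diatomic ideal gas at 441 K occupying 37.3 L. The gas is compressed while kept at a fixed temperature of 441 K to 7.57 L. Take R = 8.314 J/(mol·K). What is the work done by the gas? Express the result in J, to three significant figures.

Isothermal: W = nRT ln(V₂/V₁).
W = (3.84)(8.314)(441) × ln(7.57/37.3)
  = 14079 × -1.595
W_by_gas = -22454 J.

W ≈ -22500 J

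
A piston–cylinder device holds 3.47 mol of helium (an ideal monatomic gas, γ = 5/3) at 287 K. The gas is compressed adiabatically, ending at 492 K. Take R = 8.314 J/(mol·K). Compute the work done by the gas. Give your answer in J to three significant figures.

Adiabatic ⇒ Q = 0, so W_by = −ΔU = nCᵥ(T₁ − T₂).
Cᵥ = 3R/2 = 12.47 J/(mol·K).
W = (3.47)(12.47)(287 − 492) = -8871 J.

W ≈ -8870 J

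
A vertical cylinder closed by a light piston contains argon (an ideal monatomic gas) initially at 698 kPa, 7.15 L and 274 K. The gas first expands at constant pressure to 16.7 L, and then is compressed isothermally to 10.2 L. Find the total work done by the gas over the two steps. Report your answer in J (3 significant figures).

W_total ≈ 919 J

Step 1 (isobaric): W = PΔV = (698 kPa)(16.7 − 7.15 L) = 6666 J.
After step 1: P = 698 kPa, V = 16.7 L, T = 640 K.
Step 2 (isothermal): W = P₁V₁ ln(V₂/V₁) = (11657) ln(10.2/16.7) = -5747 J.
W_total = 6666 − 5747 = 919 J.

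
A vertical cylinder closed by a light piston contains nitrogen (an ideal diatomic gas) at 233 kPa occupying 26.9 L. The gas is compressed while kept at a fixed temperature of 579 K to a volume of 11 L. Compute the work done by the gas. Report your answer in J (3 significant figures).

Isothermal: W = nRT ln(V₂/V₁) = P₁V₁ ln(V₂/V₁).
P₁V₁ = (233 kPa)(26.9 L) = 6268 J.
W = 6268 × ln(11/26.9) = 6268 × -0.8942
W_by_gas = -5605 J.

W ≈ -5600 J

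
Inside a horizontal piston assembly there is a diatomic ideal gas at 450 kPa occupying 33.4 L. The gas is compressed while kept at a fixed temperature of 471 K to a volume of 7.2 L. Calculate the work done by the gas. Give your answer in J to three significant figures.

Isothermal: W = nRT ln(V₂/V₁) = P₁V₁ ln(V₂/V₁).
P₁V₁ = (450 kPa)(33.4 L) = 15030 J.
W = 15030 × ln(7.2/33.4) = 15030 × -1.534
W_by_gas = -23063 J.

W ≈ -23100 J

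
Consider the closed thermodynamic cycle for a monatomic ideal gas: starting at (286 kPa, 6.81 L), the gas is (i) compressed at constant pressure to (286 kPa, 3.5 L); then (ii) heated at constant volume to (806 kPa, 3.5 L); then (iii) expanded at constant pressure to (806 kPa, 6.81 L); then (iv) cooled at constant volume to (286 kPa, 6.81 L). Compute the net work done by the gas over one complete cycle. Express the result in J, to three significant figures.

Constant-volume legs do no work.
W(i) = (286)(3.5 − 6.81) = -946.7 J; W(iii) = (806)(6.81 − 3.5) = 2668 J.
W_net = -946.7 + 2668 = 1721 J (the clockwise enclosed area).

W_net ≈ 1720 J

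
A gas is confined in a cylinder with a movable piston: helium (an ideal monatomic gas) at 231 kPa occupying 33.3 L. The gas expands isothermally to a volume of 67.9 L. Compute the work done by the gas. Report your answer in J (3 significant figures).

W ≈ 5480 J

Isothermal: W = nRT ln(V₂/V₁) = P₁V₁ ln(V₂/V₁).
P₁V₁ = (231 kPa)(33.3 L) = 7692 J.
W = 7692 × ln(67.9/33.3) = 7692 × 0.7125
W_by_gas = 5481 J.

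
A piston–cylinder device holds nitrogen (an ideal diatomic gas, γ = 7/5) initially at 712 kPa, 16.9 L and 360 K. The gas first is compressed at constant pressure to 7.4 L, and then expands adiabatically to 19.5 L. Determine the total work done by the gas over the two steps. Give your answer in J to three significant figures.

W_total ≈ -2530 J

Step 1 (isobaric): W = PΔV = (712 kPa)(7.4 − 16.9 L) = -6764 J.
After step 1: P = 712 kPa, V = 7.4 L, T = 157.6 K.
Step 2 (adiabatic): W = (P₁V₁ − P₂V₂)/(γ−1) = (5269 − 3576)/0.4 = 4232 J.
W_total = -6764 + 4232 = -2532 J.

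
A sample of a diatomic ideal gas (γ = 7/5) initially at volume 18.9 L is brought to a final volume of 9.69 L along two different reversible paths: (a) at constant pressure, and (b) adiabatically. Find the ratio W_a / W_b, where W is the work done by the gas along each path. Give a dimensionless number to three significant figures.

W_a / W_b ≈ 0.636

Path (a) isobaric: W = P₁(V₂ − V₁) → W_a/(P₁V₁) = -0.4873.
Path (b) adiabatic: W = P₁V₁(1 − (V₁/V₂)^(γ−1))/(γ−1) → W_b/(P₁V₁) = -0.7658.
W_a / W_b = -0.4873 / -0.7658 = 0.6363.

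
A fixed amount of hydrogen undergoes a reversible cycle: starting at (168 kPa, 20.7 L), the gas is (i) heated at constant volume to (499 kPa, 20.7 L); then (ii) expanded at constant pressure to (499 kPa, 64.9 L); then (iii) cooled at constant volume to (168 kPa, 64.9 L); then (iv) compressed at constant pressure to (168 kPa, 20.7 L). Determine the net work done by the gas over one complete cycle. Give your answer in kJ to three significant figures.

W_net ≈ 14.6 kJ

Constant-volume legs do no work.
W(ii) = (499)(64.9 − 20.7) = 22056 J; W(iv) = (168)(20.7 − 64.9) = -7426 J.
W_net = 22056 − 7426 = 14630 J (the clockwise enclosed area).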